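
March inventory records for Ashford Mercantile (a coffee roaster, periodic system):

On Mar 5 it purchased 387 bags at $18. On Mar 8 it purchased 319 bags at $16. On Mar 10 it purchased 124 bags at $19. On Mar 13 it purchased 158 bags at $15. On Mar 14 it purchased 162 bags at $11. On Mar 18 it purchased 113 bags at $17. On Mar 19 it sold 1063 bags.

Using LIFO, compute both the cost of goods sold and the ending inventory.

Mar 19, 1063 sold [LIFO — newest first]: 113 @ $17 + 162 @ $11 + 158 @ $15 + 124 @ $19 + 319 @ $16 + 187 @ $18 = $16,899
Ending inventory: 200 @ $18 = $3,600

COGS = $16,899; ending inventory = $3,600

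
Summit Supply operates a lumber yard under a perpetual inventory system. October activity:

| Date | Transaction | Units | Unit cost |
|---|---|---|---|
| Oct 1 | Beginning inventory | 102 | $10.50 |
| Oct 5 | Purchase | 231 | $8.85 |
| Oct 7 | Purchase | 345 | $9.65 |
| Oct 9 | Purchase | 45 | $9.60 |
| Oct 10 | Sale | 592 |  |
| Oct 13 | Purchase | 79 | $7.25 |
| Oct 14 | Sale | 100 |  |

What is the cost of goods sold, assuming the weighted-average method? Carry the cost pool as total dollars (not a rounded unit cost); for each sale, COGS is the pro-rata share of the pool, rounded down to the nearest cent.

COGS = $6,496.68

After Oct 1: 102 on hand, pool $1,071.00 (≈ $10.5000 each)
After Oct 5: 333 on hand, pool $3,115.35 (≈ $9.3554 each)
After Oct 7: 678 on hand, pool $6,444.60 (≈ $9.5053 each)
After Oct 9: 723 on hand, pool $6,876.60 (≈ $9.5112 each)
Oct 10, sell 592: 592/723 × $6,876.60 → $5,630.63
After Oct 13: 210 on hand, pool $1,818.72 (≈ $8.6606 each)
Oct 14, sell 100: 100/210 × $1,818.72 → $866.05
Total COGS = $5,630.63 + $866.05 = $6,496.68
Ending inventory (cost pool remaining) = $952.67
Check: goods available $7,449.35 = COGS $6,496.68 + ending $952.67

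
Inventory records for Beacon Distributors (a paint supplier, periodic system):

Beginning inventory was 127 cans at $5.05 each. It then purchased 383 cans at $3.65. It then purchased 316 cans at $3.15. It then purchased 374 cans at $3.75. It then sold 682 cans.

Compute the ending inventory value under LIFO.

Sale 1 (682) [LIFO — newest first]: 374 @ $3.75 + 308 @ $3.15 = $2,372.70
Ending inventory: 127 @ $5.05 + 383 @ $3.65 + 8 @ $3.15 = $2,064.50
Check: goods available $4,437.20 = COGS $2,372.70 + ending $2,064.50

Ending inventory = $2,064.50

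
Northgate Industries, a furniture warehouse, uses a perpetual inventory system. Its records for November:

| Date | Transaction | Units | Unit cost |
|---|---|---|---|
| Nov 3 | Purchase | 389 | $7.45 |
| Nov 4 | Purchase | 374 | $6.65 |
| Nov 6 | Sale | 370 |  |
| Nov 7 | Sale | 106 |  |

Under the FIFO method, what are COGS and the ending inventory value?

Nov 6, 370 sold [FIFO — oldest first]: 370 @ $7.45 = $2,756.50
Nov 7, 106 sold [FIFO — oldest first]: 19 @ $7.45 + 87 @ $6.65 = $720.10
Total COGS = $2,756.50 + $720.10 = $3,476.60
Ending inventory: 287 @ $6.65 = $1,908.55

COGS = $3,476.60; ending inventory = $1,908.55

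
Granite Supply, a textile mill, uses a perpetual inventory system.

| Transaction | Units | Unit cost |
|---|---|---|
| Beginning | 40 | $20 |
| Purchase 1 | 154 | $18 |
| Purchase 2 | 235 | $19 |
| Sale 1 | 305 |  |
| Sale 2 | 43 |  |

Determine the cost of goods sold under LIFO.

Sale 1 (305) [LIFO — newest first]: 235 @ $19 + 70 @ $18 = $5,725
Sale 2 (43) [LIFO — newest first]: 43 @ $18 = $774
Total COGS = $5,725 + $774 = $6,499
Ending inventory: 40 @ $20 + 41 @ $18 = $1,538
Check: goods available $8,037 = COGS $6,499 + ending $1,538

COGS = $6,499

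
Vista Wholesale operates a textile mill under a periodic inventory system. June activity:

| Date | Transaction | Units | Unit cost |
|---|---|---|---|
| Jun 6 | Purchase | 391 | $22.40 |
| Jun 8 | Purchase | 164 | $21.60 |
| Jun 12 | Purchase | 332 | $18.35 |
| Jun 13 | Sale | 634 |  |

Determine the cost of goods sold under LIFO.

COGS = $12,725.80

Jun 13, 634 sold [LIFO — newest first]: 332 @ $18.35 + 164 @ $21.60 + 138 @ $22.40 = $12,725.80
Ending inventory: 253 @ $22.40 = $5,667.20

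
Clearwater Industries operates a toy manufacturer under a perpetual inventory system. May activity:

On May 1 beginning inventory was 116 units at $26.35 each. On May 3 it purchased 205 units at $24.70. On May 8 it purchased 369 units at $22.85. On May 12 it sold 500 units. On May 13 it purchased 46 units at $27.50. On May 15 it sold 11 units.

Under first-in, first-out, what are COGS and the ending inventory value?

COGS = $12,461.60; ending inventory = $5,355.15

May 12, 500 sold [FIFO — oldest first]: 116 @ $26.35 + 205 @ $24.70 + 179 @ $22.85 = $12,210.25
May 15, 11 sold [FIFO — oldest first]: 11 @ $22.85 = $251.35
Total COGS = $12,210.25 + $251.35 = $12,461.60
Ending inventory: 179 @ $22.85 + 46 @ $27.50 = $5,355.15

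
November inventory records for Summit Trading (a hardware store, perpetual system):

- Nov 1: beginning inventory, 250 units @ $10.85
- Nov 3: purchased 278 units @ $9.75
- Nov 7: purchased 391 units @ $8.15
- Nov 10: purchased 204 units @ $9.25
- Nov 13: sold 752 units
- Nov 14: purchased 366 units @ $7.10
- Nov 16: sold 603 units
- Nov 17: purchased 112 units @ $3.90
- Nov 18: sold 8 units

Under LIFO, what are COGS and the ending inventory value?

COGS = $11,672.55; ending inventory = $1,859.50

Nov 13, 752 sold [LIFO — newest first]: 204 @ $9.25 + 391 @ $8.15 + 157 @ $9.75 = $6,604.40
Nov 16, 603 sold [LIFO — newest first]: 366 @ $7.10 + 121 @ $9.75 + 116 @ $10.85 = $5,036.95
Nov 18, 8 sold [LIFO — newest first]: 8 @ $3.90 = $31.20
Total COGS = $6,604.40 + $5,036.95 + $31.20 = $11,672.55
Ending inventory: 134 @ $10.85 + 104 @ $3.90 = $1,859.50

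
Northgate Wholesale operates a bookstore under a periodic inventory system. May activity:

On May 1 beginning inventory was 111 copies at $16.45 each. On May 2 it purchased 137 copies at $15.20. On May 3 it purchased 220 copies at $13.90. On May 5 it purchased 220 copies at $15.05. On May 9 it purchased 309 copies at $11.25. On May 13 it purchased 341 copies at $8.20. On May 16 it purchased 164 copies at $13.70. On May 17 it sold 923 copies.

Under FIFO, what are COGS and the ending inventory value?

May 17, 923 sold [FIFO — oldest first]: 111 @ $16.45 + 137 @ $15.20 + 220 @ $13.90 + 220 @ $15.05 + 235 @ $11.25 = $12,921.10
Ending inventory: 74 @ $11.25 + 341 @ $8.20 + 164 @ $13.70 = $5,875.50

COGS = $12,921.10; ending inventory = $5,875.50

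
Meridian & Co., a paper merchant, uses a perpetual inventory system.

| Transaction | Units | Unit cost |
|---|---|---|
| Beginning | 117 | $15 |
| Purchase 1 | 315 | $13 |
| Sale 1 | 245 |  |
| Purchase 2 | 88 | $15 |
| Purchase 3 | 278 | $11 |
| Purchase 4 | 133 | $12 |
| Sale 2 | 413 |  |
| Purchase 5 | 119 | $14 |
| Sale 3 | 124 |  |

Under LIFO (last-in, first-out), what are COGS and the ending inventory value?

COGS = $9,610; ending inventory = $3,880

Sale 1 (245) [LIFO — newest first]: 245 @ $13 = $3,185
Sale 2 (413) [LIFO — newest first]: 133 @ $12 + 278 @ $11 + 2 @ $15 = $4,684
Sale 3 (124) [LIFO — newest first]: 119 @ $14 + 5 @ $15 = $1,741
Total COGS = $3,185 + $4,684 + $1,741 = $9,610
Ending inventory: 117 @ $15 + 70 @ $13 + 81 @ $15 = $3,880
Check: goods available $13,490 = COGS $9,610 + ending $3,880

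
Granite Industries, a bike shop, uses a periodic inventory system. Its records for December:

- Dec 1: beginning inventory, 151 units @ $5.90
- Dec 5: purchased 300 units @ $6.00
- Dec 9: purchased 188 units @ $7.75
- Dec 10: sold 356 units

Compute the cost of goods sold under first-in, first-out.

COGS = $2,120.90

Dec 10, 356 sold [FIFO — oldest first]: 151 @ $5.90 + 205 @ $6.00 = $2,120.90
Ending inventory: 95 @ $6.00 + 188 @ $7.75 = $2,027.00
Check: goods available $4,147.90 = COGS $2,120.90 + ending $2,027.00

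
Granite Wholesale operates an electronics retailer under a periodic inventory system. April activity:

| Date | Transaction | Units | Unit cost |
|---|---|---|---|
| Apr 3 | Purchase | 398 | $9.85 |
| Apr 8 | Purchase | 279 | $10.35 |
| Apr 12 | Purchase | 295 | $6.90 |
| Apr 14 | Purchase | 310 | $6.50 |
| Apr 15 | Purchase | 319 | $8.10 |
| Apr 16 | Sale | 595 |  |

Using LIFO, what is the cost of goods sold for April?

COGS = $4,377.90

Apr 16, 595 sold [LIFO — newest first]: 319 @ $8.10 + 276 @ $6.50 = $4,377.90
Ending inventory: 398 @ $9.85 + 279 @ $10.35 + 295 @ $6.90 + 34 @ $6.50 = $9,064.45
Check: goods available $13,442.35 = COGS $4,377.90 + ending $9,064.45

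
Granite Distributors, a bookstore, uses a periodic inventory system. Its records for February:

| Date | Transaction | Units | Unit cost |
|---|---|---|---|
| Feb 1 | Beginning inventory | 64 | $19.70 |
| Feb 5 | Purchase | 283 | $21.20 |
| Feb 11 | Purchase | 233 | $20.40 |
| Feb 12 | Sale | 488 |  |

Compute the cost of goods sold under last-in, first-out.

COGS = $10,159.20

Feb 12, 488 sold [LIFO — newest first]: 233 @ $20.40 + 255 @ $21.20 = $10,159.20
Ending inventory: 64 @ $19.70 + 28 @ $21.20 = $1,854.40
Check: goods available $12,013.60 = COGS $10,159.20 + ending $1,854.40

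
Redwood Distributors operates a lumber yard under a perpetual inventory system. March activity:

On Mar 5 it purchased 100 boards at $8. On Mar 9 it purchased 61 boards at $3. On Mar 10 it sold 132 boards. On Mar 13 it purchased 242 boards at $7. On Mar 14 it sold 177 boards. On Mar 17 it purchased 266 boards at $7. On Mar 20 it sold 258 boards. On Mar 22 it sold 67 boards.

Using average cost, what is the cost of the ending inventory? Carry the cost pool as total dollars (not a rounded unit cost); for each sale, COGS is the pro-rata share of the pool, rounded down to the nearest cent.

After Mar 5: 100 on hand, pool $800.00 (≈ $8.0000 each)
After Mar 9: 161 on hand, pool $983.00 (≈ $6.1056 each)
Mar 10, sell 132: 132/161 × $983.00 → $805.93
After Mar 13: 271 on hand, pool $1,871.07 (≈ $6.9043 each)
Mar 14, sell 177: 177/271 × $1,871.07 → $1,222.06
After Mar 17: 360 on hand, pool $2,511.01 (≈ $6.9750 each)
Mar 20, sell 258: 258/360 × $2,511.01 → $1,799.55
Mar 22, sell 67: 67/102 × $711.46 → $467.33
Total COGS = $805.93 + $1,222.06 + $1,799.55 + $467.33 = $4,294.87
Ending inventory (cost pool remaining) = $244.13

Ending inventory = $244.13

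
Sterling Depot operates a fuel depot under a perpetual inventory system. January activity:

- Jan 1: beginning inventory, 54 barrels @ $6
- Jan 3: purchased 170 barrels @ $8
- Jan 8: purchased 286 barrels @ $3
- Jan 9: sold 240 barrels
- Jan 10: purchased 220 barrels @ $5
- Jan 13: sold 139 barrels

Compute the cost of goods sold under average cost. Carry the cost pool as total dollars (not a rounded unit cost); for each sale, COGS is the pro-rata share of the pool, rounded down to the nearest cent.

After Jan 1: 54 on hand, pool $324.00 (≈ $6.0000 each)
After Jan 3: 224 on hand, pool $1,684.00 (≈ $7.5179 each)
After Jan 8: 510 on hand, pool $2,542.00 (≈ $4.9843 each)
Jan 9, sell 240: 240/510 × $2,542.00 → $1,196.23
After Jan 10: 490 on hand, pool $2,445.77 (≈ $4.9914 each)
Jan 13, sell 139: 139/490 × $2,445.77 → $693.80
Total COGS = $1,196.23 + $693.80 = $1,890.03
Ending inventory (cost pool remaining) = $1,751.97
Check: goods available $3,642.00 = COGS $1,890.03 + ending $1,751.97

COGS = $1,890.03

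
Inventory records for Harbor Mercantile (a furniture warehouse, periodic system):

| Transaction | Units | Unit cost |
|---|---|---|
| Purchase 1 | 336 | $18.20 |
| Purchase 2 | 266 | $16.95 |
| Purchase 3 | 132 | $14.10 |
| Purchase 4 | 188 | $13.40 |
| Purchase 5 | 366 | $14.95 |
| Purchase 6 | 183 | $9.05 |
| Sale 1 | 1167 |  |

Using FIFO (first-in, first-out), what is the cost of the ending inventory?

Ending inventory = $3,465.10

Sale 1 (1167) [FIFO — oldest first]: 336 @ $18.20 + 266 @ $16.95 + 132 @ $14.10 + 188 @ $13.40 + 245 @ $14.95 = $18,667.05
Ending inventory: 121 @ $14.95 + 183 @ $9.05 = $3,465.10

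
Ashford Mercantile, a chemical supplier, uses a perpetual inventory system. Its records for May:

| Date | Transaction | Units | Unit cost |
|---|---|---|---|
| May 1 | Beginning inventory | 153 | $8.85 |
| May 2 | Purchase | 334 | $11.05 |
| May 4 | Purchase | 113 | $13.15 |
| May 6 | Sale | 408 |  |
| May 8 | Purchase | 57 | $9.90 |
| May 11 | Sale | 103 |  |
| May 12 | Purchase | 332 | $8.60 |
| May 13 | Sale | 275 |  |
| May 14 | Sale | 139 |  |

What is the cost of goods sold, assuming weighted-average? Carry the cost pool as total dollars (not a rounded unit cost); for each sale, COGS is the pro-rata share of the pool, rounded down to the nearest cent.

After May 1: 153 on hand, pool $1,354.05 (≈ $8.8500 each)
After May 2: 487 on hand, pool $5,044.75 (≈ $10.3588 each)
After May 4: 600 on hand, pool $6,530.70 (≈ $10.8845 each)
May 6, sell 408: 408/600 × $6,530.70 → $4,440.87
After May 8: 249 on hand, pool $2,654.13 (≈ $10.6592 each)
May 11, sell 103: 103/249 × $2,654.13 → $1,097.89
After May 12: 478 on hand, pool $4,411.44 (≈ $9.2290 each)
May 13, sell 275: 275/478 × $4,411.44 → $2,537.96
May 14, sell 139: 139/203 × $1,873.48 → $1,282.82
Total COGS = $4,440.87 + $1,097.89 + $2,537.96 + $1,282.82 = $9,359.54
Ending inventory (cost pool remaining) = $590.66
Check: goods available $9,950.20 = COGS $9,359.54 + ending $590.66

COGS = $9,359.54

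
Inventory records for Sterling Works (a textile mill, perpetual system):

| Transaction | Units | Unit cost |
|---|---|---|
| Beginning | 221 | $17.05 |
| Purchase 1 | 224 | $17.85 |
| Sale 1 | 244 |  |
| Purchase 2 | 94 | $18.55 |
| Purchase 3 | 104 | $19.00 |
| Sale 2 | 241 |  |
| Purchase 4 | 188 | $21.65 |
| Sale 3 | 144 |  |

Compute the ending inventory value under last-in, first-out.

Ending inventory = $3,646.50

Sale 1 (244) [LIFO — newest first]: 224 @ $17.85 + 20 @ $17.05 = $4,339.40
Sale 2 (241) [LIFO — newest first]: 104 @ $19.00 + 94 @ $18.55 + 43 @ $17.05 = $4,452.85
Sale 3 (144) [LIFO — newest first]: 144 @ $21.65 = $3,117.60
Total COGS = $4,339.40 + $4,452.85 + $3,117.60 = $11,909.85
Ending inventory: 158 @ $17.05 + 44 @ $21.65 = $3,646.50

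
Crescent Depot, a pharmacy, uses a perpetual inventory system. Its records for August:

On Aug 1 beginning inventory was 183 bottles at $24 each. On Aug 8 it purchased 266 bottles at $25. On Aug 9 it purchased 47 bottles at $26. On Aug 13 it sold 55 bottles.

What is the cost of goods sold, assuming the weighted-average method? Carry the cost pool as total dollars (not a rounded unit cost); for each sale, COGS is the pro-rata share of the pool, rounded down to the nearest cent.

After Aug 1: 183 on hand, pool $4,392.00 (≈ $24.0000 each)
After Aug 8: 449 on hand, pool $11,042.00 (≈ $24.5924 each)
After Aug 9: 496 on hand, pool $12,264.00 (≈ $24.7258 each)
Aug 13, sell 55: 55/496 × $12,264.00 → $1,359.91
Ending inventory (cost pool remaining) = $10,904.09

COGS = $1,359.91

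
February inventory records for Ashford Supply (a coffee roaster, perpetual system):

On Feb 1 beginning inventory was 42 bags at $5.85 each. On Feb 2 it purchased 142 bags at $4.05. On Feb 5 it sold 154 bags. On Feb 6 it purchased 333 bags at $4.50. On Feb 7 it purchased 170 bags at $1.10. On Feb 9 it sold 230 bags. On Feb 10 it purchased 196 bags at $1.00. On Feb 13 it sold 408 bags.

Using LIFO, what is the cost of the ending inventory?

Ending inventory = $450.00

Feb 5, 154 sold [LIFO — newest first]: 142 @ $4.05 + 12 @ $5.85 = $645.30
Feb 9, 230 sold [LIFO — newest first]: 170 @ $1.10 + 60 @ $4.50 = $457.00
Feb 13, 408 sold [LIFO — newest first]: 196 @ $1.00 + 212 @ $4.50 = $1,150.00
Total COGS = $645.30 + $457.00 + $1,150.00 = $2,252.30
Ending inventory: 30 @ $5.85 + 61 @ $4.50 = $450.00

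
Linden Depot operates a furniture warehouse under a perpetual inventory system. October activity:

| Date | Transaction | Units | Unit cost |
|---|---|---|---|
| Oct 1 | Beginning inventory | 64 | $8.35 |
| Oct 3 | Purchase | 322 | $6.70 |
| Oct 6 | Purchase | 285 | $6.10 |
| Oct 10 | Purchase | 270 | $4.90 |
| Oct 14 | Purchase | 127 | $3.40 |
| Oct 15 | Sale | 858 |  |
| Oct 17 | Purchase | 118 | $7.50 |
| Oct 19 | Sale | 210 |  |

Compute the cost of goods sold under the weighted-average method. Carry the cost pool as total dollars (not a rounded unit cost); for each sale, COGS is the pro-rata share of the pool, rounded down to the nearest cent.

COGS = $6,314.18

After Oct 1: 64 on hand, pool $534.40 (≈ $8.3500 each)
After Oct 3: 386 on hand, pool $2,691.80 (≈ $6.9736 each)
After Oct 6: 671 on hand, pool $4,430.30 (≈ $6.6025 each)
After Oct 10: 941 on hand, pool $5,753.30 (≈ $6.1140 each)
After Oct 14: 1068 on hand, pool $6,185.10 (≈ $5.7913 each)
Oct 15, sell 858: 858/1068 × $6,185.10 → $4,968.92
After Oct 17: 328 on hand, pool $2,101.18 (≈ $6.4060 each)
Oct 19, sell 210: 210/328 × $2,101.18 → $1,345.26
Total COGS = $4,968.92 + $1,345.26 = $6,314.18
Ending inventory (cost pool remaining) = $755.92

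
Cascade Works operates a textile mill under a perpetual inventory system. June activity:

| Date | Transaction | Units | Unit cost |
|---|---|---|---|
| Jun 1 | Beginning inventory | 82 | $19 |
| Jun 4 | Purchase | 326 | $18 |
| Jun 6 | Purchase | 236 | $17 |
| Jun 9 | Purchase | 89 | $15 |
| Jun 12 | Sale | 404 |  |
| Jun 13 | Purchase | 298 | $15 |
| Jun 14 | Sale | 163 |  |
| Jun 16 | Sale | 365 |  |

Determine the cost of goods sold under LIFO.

Jun 12, 404 sold [LIFO — newest first]: 89 @ $15 + 236 @ $17 + 79 @ $18 = $6,769
Jun 14, 163 sold [LIFO — newest first]: 163 @ $15 = $2,445
Jun 16, 365 sold [LIFO — newest first]: 135 @ $15 + 230 @ $18 = $6,165
Total COGS = $6,769 + $2,445 + $6,165 = $15,379
Ending inventory: 82 @ $19 + 17 @ $18 = $1,864

COGS = $15,379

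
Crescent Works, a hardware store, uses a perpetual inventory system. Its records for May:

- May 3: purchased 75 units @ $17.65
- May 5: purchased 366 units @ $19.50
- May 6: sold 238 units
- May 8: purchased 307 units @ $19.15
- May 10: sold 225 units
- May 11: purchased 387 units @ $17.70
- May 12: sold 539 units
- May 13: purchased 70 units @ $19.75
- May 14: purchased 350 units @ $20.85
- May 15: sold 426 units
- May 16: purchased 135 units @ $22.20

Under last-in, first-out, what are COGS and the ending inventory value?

COGS = $27,531.95; ending inventory = $5,334.75

May 6, 238 sold [LIFO — newest first]: 238 @ $19.50 = $4,641.00
May 10, 225 sold [LIFO — newest first]: 225 @ $19.15 = $4,308.75
May 12, 539 sold [LIFO — newest first]: 387 @ $17.70 + 82 @ $19.15 + 70 @ $19.50 = $9,785.20
May 15, 426 sold [LIFO — newest first]: 350 @ $20.85 + 70 @ $19.75 + 6 @ $19.50 = $8,797.00
Total COGS = $4,641.00 + $4,308.75 + $9,785.20 + $8,797.00 = $27,531.95
Ending inventory: 75 @ $17.65 + 52 @ $19.50 + 135 @ $22.20 = $5,334.75
Check: goods available $32,866.70 = COGS $27,531.95 + ending $5,334.75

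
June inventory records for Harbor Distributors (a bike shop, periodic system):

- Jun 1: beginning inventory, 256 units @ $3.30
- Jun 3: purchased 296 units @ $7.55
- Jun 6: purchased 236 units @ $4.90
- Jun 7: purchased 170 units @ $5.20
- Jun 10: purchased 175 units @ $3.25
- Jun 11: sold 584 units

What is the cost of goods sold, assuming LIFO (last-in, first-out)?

Jun 11, 584 sold [LIFO — newest first]: 175 @ $3.25 + 170 @ $5.20 + 236 @ $4.90 + 3 @ $7.55 = $2,631.80
Ending inventory: 256 @ $3.30 + 293 @ $7.55 = $3,056.95

COGS = $2,631.80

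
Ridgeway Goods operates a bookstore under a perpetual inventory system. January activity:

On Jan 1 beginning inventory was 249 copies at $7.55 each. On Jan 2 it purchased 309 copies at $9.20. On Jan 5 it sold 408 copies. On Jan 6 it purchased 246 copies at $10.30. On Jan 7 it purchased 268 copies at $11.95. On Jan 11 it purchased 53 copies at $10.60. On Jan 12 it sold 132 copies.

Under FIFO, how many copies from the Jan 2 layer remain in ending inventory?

18

Jan 5, 408 sold [FIFO — oldest first]: 249 @ $7.55 + 159 @ $9.20 = $3,342.75
Jan 12, 132 sold [FIFO — oldest first]: 132 @ $9.20 = $1,214.40
Total COGS = $3,342.75 + $1,214.40 = $4,557.15
Ending inventory: 18 @ $9.20 + 246 @ $10.30 + 268 @ $11.95 + 53 @ $10.60 = $6,463.80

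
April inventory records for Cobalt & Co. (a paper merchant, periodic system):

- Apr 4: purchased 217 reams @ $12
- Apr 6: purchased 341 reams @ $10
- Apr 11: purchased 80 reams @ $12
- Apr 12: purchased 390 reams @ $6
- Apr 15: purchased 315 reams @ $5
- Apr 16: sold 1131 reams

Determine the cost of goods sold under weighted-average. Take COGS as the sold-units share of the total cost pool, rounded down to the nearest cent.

Apr 16, sell 1131: 1131/1343 × $10,889.00 → $9,170.11
Ending inventory (cost pool remaining) = $1,718.89
Check: goods available $10,889.00 = COGS $9,170.11 + ending $1,718.89

COGS = $9,170.11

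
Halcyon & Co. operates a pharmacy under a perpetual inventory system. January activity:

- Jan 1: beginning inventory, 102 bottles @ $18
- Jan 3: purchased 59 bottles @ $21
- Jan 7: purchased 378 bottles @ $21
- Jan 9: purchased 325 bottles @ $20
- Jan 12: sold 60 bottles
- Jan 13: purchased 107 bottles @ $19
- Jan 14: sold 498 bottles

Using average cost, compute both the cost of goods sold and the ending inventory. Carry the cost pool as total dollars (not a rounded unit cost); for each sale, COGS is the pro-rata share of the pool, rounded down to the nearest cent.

After Jan 1: 102 on hand, pool $1,836.00 (≈ $18.0000 each)
After Jan 3: 161 on hand, pool $3,075.00 (≈ $19.0994 each)
After Jan 7: 539 on hand, pool $11,013.00 (≈ $20.4323 each)
After Jan 9: 864 on hand, pool $17,513.00 (≈ $20.2697 each)
Jan 12, sell 60: 60/864 × $17,513.00 → $1,216.18
After Jan 13: 911 on hand, pool $18,329.82 (≈ $20.1205 each)
Jan 14, sell 498: 498/911 × $18,329.82 → $10,020.03
Total COGS = $1,216.18 + $10,020.03 = $11,236.21
Ending inventory (cost pool remaining) = $8,309.79

COGS = $11,236.21; ending inventory = $8,309.79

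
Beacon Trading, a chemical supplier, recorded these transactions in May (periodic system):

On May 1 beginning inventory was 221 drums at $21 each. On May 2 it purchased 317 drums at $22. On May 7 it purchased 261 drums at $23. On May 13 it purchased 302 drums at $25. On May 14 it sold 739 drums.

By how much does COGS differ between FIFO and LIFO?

FIFO COGS: 221 @ $21 + 317 @ $22 + 201 @ $23 = $16,238
LIFO COGS: 302 @ $25 + 261 @ $23 + 176 @ $22 = $17,425
Difference = |$16,238 − $17,425| = $1,187

$1,187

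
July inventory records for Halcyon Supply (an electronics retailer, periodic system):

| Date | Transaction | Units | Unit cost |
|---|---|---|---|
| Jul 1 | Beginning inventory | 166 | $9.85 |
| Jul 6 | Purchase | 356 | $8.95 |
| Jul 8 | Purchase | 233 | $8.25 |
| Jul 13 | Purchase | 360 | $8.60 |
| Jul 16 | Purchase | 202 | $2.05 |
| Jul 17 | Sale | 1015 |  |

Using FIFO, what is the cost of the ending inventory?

Ending inventory = $1,274.10

Jul 17, 1015 sold [FIFO — oldest first]: 166 @ $9.85 + 356 @ $8.95 + 233 @ $8.25 + 260 @ $8.60 = $8,979.55
Ending inventory: 100 @ $8.60 + 202 @ $2.05 = $1,274.10
Check: goods available $10,253.65 = COGS $8,979.55 + ending $1,274.10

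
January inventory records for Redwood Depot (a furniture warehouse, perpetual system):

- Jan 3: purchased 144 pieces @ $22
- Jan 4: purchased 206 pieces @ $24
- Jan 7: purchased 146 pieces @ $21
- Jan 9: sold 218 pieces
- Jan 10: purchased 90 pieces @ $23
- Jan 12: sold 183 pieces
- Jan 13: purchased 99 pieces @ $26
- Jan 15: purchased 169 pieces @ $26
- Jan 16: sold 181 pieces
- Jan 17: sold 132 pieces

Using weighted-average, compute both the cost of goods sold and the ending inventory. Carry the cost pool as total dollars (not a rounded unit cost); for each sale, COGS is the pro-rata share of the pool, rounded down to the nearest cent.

After Jan 3: 144 on hand, pool $3,168.00 (≈ $22.0000 each)
After Jan 4: 350 on hand, pool $8,112.00 (≈ $23.1771 each)
After Jan 7: 496 on hand, pool $11,178.00 (≈ $22.5363 each)
Jan 9, sell 218: 218/496 × $11,178.00 → $4,912.91
After Jan 10: 368 on hand, pool $8,335.09 (≈ $22.6497 each)
Jan 12, sell 183: 183/368 × $8,335.09 → $4,144.89
After Jan 13: 284 on hand, pool $6,764.20 (≈ $23.8176 each)
After Jan 15: 453 on hand, pool $11,158.20 (≈ $24.6318 each)
Jan 16, sell 181: 181/453 × $11,158.20 → $4,458.35
Jan 17, sell 132: 132/272 × $6,699.85 → $3,251.39
Total COGS = $4,912.91 + $4,144.89 + $4,458.35 + $3,251.39 = $16,767.54
Ending inventory (cost pool remaining) = $3,448.46
Check: goods available $20,216.00 = COGS $16,767.54 + ending $3,448.46

COGS = $16,767.54; ending inventory = $3,448.46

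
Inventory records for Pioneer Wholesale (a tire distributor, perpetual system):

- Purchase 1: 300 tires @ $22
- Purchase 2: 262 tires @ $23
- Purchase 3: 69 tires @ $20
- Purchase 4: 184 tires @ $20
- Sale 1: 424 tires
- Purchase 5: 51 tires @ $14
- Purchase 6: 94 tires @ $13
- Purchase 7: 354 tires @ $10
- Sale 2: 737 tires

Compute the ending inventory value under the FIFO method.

Sale 1 (424) [FIFO — oldest first]: 300 @ $22 + 124 @ $23 = $9,452
Sale 2 (737) [FIFO — oldest first]: 138 @ $23 + 69 @ $20 + 184 @ $20 + 51 @ $14 + 94 @ $13 + 201 @ $10 = $12,180
Total COGS = $9,452 + $12,180 = $21,632
Ending inventory: 153 @ $10 = $1,530

Ending inventory = $1,530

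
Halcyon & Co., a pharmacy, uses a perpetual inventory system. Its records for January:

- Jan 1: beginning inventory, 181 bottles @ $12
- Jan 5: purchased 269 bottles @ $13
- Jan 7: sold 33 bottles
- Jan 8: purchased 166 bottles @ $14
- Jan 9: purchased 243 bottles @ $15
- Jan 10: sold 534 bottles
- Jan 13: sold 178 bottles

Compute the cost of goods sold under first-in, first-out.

Jan 7, 33 sold [FIFO — oldest first]: 33 @ $12 = $396
Jan 10, 534 sold [FIFO — oldest first]: 148 @ $12 + 269 @ $13 + 117 @ $14 = $6,911
Jan 13, 178 sold [FIFO — oldest first]: 49 @ $14 + 129 @ $15 = $2,621
Total COGS = $396 + $6,911 + $2,621 = $9,928
Ending inventory: 114 @ $15 = $1,710
Check: goods available $11,638 = COGS $9,928 + ending $1,710

COGS = $9,928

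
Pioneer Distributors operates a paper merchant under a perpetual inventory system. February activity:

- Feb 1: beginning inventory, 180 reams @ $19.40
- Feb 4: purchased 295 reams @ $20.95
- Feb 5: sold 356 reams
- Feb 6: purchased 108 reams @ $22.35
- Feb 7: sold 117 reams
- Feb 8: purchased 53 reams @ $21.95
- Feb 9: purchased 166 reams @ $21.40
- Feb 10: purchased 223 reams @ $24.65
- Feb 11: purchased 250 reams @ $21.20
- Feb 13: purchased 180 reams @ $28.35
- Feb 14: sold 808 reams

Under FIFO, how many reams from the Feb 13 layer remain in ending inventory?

174

Feb 5, 356 sold [FIFO — oldest first]: 180 @ $19.40 + 176 @ $20.95 = $7,179.20
Feb 7, 117 sold [FIFO — oldest first]: 117 @ $20.95 = $2,451.15
Feb 14, 808 sold [FIFO — oldest first]: 2 @ $20.95 + 108 @ $22.35 + 53 @ $21.95 + 166 @ $21.40 + 223 @ $24.65 + 250 @ $21.20 + 6 @ $28.35 = $18,138.50
Total COGS = $7,179.20 + $2,451.15 + $18,138.50 = $27,768.85
Ending inventory: 174 @ $28.35 = $4,932.90
Check: goods available $32,701.75 = COGS $27,768.85 + ending $4,932.90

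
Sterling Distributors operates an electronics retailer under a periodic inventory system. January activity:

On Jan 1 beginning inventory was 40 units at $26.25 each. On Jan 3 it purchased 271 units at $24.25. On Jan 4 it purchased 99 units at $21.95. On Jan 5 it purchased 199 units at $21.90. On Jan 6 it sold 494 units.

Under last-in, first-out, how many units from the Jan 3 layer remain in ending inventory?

75

Jan 6, 494 sold [LIFO — newest first]: 199 @ $21.90 + 99 @ $21.95 + 196 @ $24.25 = $11,284.15
Ending inventory: 40 @ $26.25 + 75 @ $24.25 = $2,868.75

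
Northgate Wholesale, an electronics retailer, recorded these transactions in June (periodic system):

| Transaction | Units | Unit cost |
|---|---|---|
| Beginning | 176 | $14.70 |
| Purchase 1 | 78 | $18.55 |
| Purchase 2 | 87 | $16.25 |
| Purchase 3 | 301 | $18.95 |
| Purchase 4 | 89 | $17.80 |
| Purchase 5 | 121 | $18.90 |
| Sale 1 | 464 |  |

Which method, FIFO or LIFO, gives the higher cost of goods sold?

LIFO

FIFO COGS: 176 @ $14.70 + 78 @ $18.55 + 87 @ $16.25 + 123 @ $18.95 = $7,778.70
LIFO COGS: 121 @ $18.90 + 89 @ $17.80 + 254 @ $18.95 = $8,684.40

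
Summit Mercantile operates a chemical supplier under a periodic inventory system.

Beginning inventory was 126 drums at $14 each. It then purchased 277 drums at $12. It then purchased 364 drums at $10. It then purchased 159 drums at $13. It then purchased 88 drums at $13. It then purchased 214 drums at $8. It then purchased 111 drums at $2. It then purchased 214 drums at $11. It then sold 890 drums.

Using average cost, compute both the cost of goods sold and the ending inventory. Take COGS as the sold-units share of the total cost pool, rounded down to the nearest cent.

Sale 1, sell 890: 890/1553 × $16,227.00 → $9,299.43
Ending inventory (cost pool remaining) = $6,927.57

COGS = $9,299.43; ending inventory = $6,927.57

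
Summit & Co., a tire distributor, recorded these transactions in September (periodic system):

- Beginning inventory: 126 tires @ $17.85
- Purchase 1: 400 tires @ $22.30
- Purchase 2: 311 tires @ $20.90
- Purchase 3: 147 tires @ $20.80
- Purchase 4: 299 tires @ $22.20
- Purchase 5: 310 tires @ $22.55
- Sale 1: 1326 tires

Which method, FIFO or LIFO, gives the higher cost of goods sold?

FIFO COGS: 126 @ $17.85 + 400 @ $22.30 + 311 @ $20.90 + 147 @ $20.80 + 299 @ $22.20 + 43 @ $22.55 = $28,334.05
LIFO COGS: 310 @ $22.55 + 299 @ $22.20 + 147 @ $20.80 + 311 @ $20.90 + 259 @ $22.30 = $28,961.50

LIFO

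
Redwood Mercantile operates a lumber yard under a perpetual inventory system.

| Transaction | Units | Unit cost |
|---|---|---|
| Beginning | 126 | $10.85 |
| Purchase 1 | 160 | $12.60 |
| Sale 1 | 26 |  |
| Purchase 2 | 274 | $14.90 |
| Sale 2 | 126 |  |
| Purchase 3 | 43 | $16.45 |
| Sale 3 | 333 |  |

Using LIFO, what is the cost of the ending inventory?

Ending inventory = $1,280.30

Sale 1 (26) [LIFO — newest first]: 26 @ $12.60 = $327.60
Sale 2 (126) [LIFO — newest first]: 126 @ $14.90 = $1,877.40
Sale 3 (333) [LIFO — newest first]: 43 @ $16.45 + 148 @ $14.90 + 134 @ $12.60 + 8 @ $10.85 = $4,687.75
Total COGS = $327.60 + $1,877.40 + $4,687.75 = $6,892.75
Ending inventory: 118 @ $10.85 = $1,280.30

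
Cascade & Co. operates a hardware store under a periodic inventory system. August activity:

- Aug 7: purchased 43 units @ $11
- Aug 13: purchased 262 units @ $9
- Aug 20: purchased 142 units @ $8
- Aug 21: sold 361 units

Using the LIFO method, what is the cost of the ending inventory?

Ending inventory = $860

Aug 21, 361 sold [LIFO — newest first]: 142 @ $8 + 219 @ $9 = $3,107
Ending inventory: 43 @ $11 + 43 @ $9 = $860
Check: goods available $3,967 = COGS $3,107 + ending $860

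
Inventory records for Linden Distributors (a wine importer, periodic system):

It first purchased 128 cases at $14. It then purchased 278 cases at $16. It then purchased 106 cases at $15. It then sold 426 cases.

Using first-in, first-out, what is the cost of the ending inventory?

Sale 1 (426) [FIFO — oldest first]: 128 @ $14 + 278 @ $16 + 20 @ $15 = $6,540
Ending inventory: 86 @ $15 = $1,290

Ending inventory = $1,290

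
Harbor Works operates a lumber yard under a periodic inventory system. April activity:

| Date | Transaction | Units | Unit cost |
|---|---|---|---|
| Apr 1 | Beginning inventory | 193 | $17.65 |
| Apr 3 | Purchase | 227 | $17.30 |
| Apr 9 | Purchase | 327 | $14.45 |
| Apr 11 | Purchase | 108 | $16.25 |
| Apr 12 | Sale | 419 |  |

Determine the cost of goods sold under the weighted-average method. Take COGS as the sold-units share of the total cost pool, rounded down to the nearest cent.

Apr 12, sell 419: 419/855 × $13,813.70 → $6,769.52
Ending inventory (cost pool remaining) = $7,044.18
Check: goods available $13,813.70 = COGS $6,769.52 + ending $7,044.18

COGS = $6,769.52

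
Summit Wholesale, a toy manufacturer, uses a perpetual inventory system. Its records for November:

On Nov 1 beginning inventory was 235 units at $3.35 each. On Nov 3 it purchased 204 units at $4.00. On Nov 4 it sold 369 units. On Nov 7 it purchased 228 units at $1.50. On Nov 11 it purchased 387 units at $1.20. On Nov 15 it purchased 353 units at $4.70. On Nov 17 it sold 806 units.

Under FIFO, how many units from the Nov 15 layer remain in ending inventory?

232

Nov 4, 369 sold [FIFO — oldest first]: 235 @ $3.35 + 134 @ $4.00 = $1,323.25
Nov 17, 806 sold [FIFO — oldest first]: 70 @ $4.00 + 228 @ $1.50 + 387 @ $1.20 + 121 @ $4.70 = $1,655.10
Total COGS = $1,323.25 + $1,655.10 = $2,978.35
Ending inventory: 232 @ $4.70 = $1,090.40
Check: goods available $4,068.75 = COGS $2,978.35 + ending $1,090.40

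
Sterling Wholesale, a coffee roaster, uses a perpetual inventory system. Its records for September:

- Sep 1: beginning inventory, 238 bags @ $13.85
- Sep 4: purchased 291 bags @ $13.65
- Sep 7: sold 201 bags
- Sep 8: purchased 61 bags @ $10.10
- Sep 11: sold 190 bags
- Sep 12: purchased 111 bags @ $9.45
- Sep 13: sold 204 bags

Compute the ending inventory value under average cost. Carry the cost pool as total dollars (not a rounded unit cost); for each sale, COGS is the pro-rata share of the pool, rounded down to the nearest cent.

Ending inventory = $1,254.78

After Sep 1: 238 on hand, pool $3,296.30 (≈ $13.8500 each)
After Sep 4: 529 on hand, pool $7,268.45 (≈ $13.7400 each)
Sep 7, sell 201: 201/529 × $7,268.45 → $2,761.73
After Sep 8: 389 on hand, pool $5,122.82 (≈ $13.1692 each)
Sep 11, sell 190: 190/389 × $5,122.82 → $2,502.14
After Sep 12: 310 on hand, pool $3,669.63 (≈ $11.8375 each)
Sep 13, sell 204: 204/310 × $3,669.63 → $2,414.85
Total COGS = $2,761.73 + $2,502.14 + $2,414.85 = $7,678.72
Ending inventory (cost pool remaining) = $1,254.78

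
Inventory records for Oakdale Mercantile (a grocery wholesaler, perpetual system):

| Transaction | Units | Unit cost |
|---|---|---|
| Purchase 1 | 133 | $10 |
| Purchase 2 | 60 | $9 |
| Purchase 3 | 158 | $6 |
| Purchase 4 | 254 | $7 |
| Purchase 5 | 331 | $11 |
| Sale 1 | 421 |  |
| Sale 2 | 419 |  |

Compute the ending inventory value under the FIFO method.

Sale 1 (421) [FIFO — oldest first]: 133 @ $10 + 60 @ $9 + 158 @ $6 + 70 @ $7 = $3,308
Sale 2 (419) [FIFO — oldest first]: 184 @ $7 + 235 @ $11 = $3,873
Total COGS = $3,308 + $3,873 = $7,181
Ending inventory: 96 @ $11 = $1,056

Ending inventory = $1,056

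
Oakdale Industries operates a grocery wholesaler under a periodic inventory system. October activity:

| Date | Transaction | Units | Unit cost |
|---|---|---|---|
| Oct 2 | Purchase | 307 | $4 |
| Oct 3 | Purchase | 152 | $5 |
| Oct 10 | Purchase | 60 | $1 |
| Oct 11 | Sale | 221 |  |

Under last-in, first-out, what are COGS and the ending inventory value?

Oct 11, 221 sold [LIFO — newest first]: 60 @ $1 + 152 @ $5 + 9 @ $4 = $856
Ending inventory: 298 @ $4 = $1,192
Check: goods available $2,048 = COGS $856 + ending $1,192

COGS = $856; ending inventory = $1,192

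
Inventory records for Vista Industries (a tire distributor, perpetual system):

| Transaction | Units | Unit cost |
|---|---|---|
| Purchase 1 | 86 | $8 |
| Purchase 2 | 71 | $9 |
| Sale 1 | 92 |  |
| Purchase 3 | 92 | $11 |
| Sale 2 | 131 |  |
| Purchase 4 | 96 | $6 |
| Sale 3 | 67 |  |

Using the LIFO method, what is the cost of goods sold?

COGS = $2,533

Sale 1 (92) [LIFO — newest first]: 71 @ $9 + 21 @ $8 = $807
Sale 2 (131) [LIFO — newest first]: 92 @ $11 + 39 @ $8 = $1,324
Sale 3 (67) [LIFO — newest first]: 67 @ $6 = $402
Total COGS = $807 + $1,324 + $402 = $2,533
Ending inventory: 26 @ $8 + 29 @ $6 = $382
Check: goods available $2,915 = COGS $2,533 + ending $382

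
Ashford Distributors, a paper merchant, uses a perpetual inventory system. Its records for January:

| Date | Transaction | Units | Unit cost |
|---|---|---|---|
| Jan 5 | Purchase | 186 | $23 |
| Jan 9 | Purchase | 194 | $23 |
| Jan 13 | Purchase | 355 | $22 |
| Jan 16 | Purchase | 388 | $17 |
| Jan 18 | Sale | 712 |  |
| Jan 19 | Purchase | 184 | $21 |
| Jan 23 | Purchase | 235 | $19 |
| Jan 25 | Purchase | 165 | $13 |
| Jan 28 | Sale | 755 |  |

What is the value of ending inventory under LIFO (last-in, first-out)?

Ending inventory = $5,520

Jan 18, 712 sold [LIFO — newest first]: 388 @ $17 + 324 @ $22 = $13,724
Jan 28, 755 sold [LIFO — newest first]: 165 @ $13 + 235 @ $19 + 184 @ $21 + 31 @ $22 + 140 @ $23 = $14,376
Total COGS = $13,724 + $14,376 = $28,100
Ending inventory: 186 @ $23 + 54 @ $23 = $5,520
Check: goods available $33,620 = COGS $28,100 + ending $5,520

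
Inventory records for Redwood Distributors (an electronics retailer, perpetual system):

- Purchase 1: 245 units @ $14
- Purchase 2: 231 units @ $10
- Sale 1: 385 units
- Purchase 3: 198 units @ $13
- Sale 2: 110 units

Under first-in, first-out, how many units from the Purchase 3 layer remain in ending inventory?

179

Sale 1 (385) [FIFO — oldest first]: 245 @ $14 + 140 @ $10 = $4,830
Sale 2 (110) [FIFO — oldest first]: 91 @ $10 + 19 @ $13 = $1,157
Total COGS = $4,830 + $1,157 = $5,987
Ending inventory: 179 @ $13 = $2,327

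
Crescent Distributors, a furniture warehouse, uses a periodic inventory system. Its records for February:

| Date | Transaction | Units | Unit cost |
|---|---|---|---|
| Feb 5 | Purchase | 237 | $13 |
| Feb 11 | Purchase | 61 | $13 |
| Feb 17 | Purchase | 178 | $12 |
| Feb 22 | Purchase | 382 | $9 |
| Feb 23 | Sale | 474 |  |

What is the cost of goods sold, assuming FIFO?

COGS = $5,986

Feb 23, 474 sold [FIFO — oldest first]: 237 @ $13 + 61 @ $13 + 176 @ $12 = $5,986
Ending inventory: 2 @ $12 + 382 @ $9 = $3,462
Check: goods available $9,448 = COGS $5,986 + ending $3,462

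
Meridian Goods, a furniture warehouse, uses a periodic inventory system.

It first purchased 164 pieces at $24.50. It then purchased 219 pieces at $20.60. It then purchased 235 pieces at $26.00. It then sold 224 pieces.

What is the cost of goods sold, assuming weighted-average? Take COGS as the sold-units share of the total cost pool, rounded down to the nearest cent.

Sale 1, sell 224: 224/618 × $14,639.40 → $5,306.19
Ending inventory (cost pool remaining) = $9,333.21

COGS = $5,306.19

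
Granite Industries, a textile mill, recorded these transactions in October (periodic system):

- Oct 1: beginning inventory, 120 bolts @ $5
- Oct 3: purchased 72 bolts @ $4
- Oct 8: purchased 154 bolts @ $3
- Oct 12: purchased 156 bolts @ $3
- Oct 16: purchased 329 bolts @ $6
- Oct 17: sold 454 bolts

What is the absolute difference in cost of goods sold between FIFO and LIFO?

$675

FIFO COGS: 120 @ $5 + 72 @ $4 + 154 @ $3 + 108 @ $3 = $1,674
LIFO COGS: 329 @ $6 + 125 @ $3 = $2,349
Difference = |$1,674 − $2,349| = $675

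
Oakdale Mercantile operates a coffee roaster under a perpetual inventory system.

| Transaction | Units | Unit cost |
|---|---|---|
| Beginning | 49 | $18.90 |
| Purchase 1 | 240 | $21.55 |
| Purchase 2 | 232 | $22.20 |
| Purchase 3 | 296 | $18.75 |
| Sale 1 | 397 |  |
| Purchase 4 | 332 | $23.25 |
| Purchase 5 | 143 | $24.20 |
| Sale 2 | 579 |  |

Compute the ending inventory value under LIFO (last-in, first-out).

Ending inventory = $6,697.50

Sale 1 (397) [LIFO — newest first]: 296 @ $18.75 + 101 @ $22.20 = $7,792.20
Sale 2 (579) [LIFO — newest first]: 143 @ $24.20 + 332 @ $23.25 + 104 @ $22.20 = $13,488.40
Total COGS = $7,792.20 + $13,488.40 = $21,280.60
Ending inventory: 49 @ $18.90 + 240 @ $21.55 + 27 @ $22.20 = $6,697.50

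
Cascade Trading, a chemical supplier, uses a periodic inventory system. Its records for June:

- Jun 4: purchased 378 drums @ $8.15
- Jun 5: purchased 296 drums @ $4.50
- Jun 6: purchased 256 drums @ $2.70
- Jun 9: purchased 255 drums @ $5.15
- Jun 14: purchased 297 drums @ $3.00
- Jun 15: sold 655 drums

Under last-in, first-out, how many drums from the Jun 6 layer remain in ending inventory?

Jun 15, 655 sold [LIFO — newest first]: 297 @ $3.00 + 255 @ $5.15 + 103 @ $2.70 = $2,482.35
Ending inventory: 378 @ $8.15 + 296 @ $4.50 + 153 @ $2.70 = $4,825.80

153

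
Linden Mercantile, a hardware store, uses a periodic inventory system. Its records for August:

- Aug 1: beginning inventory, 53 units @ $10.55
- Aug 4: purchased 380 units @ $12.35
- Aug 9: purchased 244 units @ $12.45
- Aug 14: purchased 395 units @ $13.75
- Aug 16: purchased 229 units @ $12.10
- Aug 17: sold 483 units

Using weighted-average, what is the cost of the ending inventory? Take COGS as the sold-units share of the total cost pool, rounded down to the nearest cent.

Aug 17, sell 483: 483/1301 × $16,492.10 → $6,122.73
Ending inventory (cost pool remaining) = $10,369.37

Ending inventory = $10,369.37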